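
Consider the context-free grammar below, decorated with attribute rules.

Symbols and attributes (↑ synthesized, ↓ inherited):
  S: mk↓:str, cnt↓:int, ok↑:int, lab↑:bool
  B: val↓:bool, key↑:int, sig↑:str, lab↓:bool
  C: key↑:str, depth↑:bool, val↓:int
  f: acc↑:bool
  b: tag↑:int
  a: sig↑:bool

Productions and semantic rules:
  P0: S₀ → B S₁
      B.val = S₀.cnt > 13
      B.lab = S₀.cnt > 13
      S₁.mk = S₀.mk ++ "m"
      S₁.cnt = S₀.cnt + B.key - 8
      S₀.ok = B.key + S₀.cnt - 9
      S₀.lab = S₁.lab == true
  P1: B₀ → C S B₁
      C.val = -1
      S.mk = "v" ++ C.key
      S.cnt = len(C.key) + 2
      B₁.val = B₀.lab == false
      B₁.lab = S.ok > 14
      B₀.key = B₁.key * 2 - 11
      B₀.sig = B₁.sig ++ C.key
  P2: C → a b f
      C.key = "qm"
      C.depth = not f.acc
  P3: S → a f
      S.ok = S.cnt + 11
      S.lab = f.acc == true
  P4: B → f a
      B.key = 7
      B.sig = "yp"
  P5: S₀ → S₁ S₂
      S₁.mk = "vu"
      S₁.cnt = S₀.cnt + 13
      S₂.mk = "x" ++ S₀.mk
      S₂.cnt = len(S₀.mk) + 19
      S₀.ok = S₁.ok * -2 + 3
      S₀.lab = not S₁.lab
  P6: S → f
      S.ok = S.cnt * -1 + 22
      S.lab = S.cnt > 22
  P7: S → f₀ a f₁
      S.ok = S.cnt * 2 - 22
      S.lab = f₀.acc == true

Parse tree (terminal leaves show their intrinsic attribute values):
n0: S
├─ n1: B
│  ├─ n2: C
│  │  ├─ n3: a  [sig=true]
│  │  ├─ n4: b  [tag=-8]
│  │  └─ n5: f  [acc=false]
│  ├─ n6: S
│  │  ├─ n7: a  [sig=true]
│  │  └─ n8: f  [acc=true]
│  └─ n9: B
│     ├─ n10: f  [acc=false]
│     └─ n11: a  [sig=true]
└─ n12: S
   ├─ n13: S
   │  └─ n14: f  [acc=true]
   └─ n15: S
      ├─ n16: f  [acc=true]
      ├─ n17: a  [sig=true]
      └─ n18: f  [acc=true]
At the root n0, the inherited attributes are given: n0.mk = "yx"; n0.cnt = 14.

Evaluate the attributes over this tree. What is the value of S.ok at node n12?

1. n0.mk = "yx"  [given at root]
2. n0.cnt = 14  [given at root]
3. n1.val = true  [S₀.cnt > 13]
4. n1.lab = true  [S₀.cnt > 13]
5. n2.val = -1  [-1]
6. n3.sig = true  [terminal]
7. n4.tag = -8  [terminal]
8. n5.acc = false  [terminal]
9. n2.key = "qm"  ["qm"]
10. n2.depth = true  [not f.acc]
11. n6.mk = "vqm"  ["v" ++ C.key]
12. n6.cnt = 4  [len(C.key) + 2]
13. n7.sig = true  [terminal]
14. n8.acc = true  [terminal]
15. n6.ok = 15  [S.cnt + 11]
16. n6.lab = true  [f.acc == true]
17. n9.val = false  [B₀.lab == false]
18. n9.lab = true  [S.ok > 14]
19. n10.acc = false  [terminal]
20. n11.sig = true  [terminal]
21. n9.key = 7  [7]
22. n9.sig = "yp"  ["yp"]
23. n1.key = 3  [B₁.key * 2 - 11]
24. n1.sig = "ypqm"  [B₁.sig ++ C.key]
25. n12.mk = "yxm"  [S₀.mk ++ "m"]
26. n12.cnt = 9  [S₀.cnt + B.key - 8]
27. n13.mk = "vu"  ["vu"]
28. n13.cnt = 22  [S₀.cnt + 13]
29. n14.acc = true  [terminal]
30. n13.ok = 0  [S.cnt * -1 + 22]
31. n13.lab = false  [S.cnt > 22]
32. n15.mk = "xyxm"  ["x" ++ S₀.mk]
33. n15.cnt = 22  [len(S₀.mk) + 19]
34. n16.acc = true  [terminal]
35. n17.sig = true  [terminal]
36. n18.acc = true  [terminal]
37. n15.ok = 22  [S.cnt * 2 - 22]
38. n15.lab = true  [f₀.acc == true]
39. n12.ok = 3  [S₁.ok * -2 + 3]
40. n12.lab = true  [not S₁.lab]
41. n0.ok = 8  [B.key + S₀.cnt - 9]
42. n0.lab = true  [S₁.lab == true]

3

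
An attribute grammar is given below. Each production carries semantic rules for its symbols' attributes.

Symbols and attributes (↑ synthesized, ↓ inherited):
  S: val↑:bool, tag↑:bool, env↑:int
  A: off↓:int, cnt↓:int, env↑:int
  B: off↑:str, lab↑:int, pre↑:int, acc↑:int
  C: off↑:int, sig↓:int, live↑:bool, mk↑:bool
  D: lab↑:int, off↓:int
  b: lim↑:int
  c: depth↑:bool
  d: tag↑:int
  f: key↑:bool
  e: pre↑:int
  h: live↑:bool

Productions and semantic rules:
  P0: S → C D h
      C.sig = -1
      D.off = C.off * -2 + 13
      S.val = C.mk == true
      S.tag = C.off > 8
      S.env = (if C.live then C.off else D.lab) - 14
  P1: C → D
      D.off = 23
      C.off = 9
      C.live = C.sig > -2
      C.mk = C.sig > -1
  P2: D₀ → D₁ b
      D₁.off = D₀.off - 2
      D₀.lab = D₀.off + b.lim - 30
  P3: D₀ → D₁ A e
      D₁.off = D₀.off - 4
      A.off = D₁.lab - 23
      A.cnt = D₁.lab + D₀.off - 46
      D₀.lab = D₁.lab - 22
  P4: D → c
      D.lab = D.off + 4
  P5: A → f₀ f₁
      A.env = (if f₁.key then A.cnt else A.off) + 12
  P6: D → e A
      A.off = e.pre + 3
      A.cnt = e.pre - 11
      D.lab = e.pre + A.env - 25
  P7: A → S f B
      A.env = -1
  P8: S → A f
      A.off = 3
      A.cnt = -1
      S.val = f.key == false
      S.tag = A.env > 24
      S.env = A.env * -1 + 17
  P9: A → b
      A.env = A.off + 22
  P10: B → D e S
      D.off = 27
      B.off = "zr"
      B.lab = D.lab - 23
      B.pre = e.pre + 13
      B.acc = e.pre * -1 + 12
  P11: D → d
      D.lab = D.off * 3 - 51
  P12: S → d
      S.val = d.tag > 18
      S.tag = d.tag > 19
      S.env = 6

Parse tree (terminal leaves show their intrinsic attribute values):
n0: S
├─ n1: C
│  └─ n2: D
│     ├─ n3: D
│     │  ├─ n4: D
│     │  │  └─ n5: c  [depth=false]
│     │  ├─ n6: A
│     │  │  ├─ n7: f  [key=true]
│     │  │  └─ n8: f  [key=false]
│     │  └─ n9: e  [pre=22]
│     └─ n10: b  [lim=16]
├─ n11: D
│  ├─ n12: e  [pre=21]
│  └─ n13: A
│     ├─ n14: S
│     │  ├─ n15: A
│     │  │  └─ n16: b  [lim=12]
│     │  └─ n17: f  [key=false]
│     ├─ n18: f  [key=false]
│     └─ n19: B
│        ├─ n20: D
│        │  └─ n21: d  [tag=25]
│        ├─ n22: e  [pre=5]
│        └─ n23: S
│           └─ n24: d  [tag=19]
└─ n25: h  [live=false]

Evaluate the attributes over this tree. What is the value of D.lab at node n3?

-1

1. n1.sig = -1  [-1]
2. n2.off = 23  [23]
3. n3.off = 21  [D₀.off - 2]
4. n4.off = 17  [D₀.off - 4]
5. n5.depth = false  [terminal]
6. n4.lab = 21  [D.off + 4]
7. n6.off = -2  [D₁.lab - 23]
8. n6.cnt = -4  [D₁.lab + D₀.off - 46]
9. n7.key = true  [terminal]
10. n8.key = false  [terminal]
11. n6.env = 10  [(if f₁.key then A.cnt else A.off) + 12]
12. n9.pre = 22  [terminal]
13. n3.lab = -1  [D₁.lab - 22]
14. n10.lim = 16  [terminal]
15. n2.lab = 9  [D₀.off + b.lim - 30]
16. n1.off = 9  [9]
17. n1.live = true  [C.sig > -2]
18. n1.mk = false  [C.sig > -1]
19. n11.off = -5  [C.off * -2 + 13]
20. n12.pre = 21  [terminal]
21. n13.off = 24  [e.pre + 3]
22. n13.cnt = 10  [e.pre - 11]
23. n15.off = 3  [3]
24. n15.cnt = -1  [-1]
25. n16.lim = 12  [terminal]
26. n15.env = 25  [A.off + 22]
27. n17.key = false  [terminal]
28. n14.val = true  [f.key == false]
29. n14.tag = true  [A.env > 24]
30. n14.env = -8  [A.env * -1 + 17]
31. n18.key = false  [terminal]
32. n20.off = 27  [27]
33. n21.tag = 25  [terminal]
34. n20.lab = 30  [D.off * 3 - 51]
35. n22.pre = 5  [terminal]
36. n24.tag = 19  [terminal]
37. n23.val = true  [d.tag > 18]
38. n23.tag = false  [d.tag > 19]
39. n23.env = 6  [6]
40. n19.off = "zr"  ["zr"]
41. n19.lab = 7  [D.lab - 23]
42. n19.pre = 18  [e.pre + 13]
43. n19.acc = 7  [e.pre * -1 + 12]
44. n13.env = -1  [-1]
45. n11.lab = -5  [e.pre + A.env - 25]
46. n25.live = false  [terminal]
47. n0.val = false  [C.mk == true]
48. n0.tag = true  [C.off > 8]
49. n0.env = -5  [(if C.live then C.off else D.lab) - 14]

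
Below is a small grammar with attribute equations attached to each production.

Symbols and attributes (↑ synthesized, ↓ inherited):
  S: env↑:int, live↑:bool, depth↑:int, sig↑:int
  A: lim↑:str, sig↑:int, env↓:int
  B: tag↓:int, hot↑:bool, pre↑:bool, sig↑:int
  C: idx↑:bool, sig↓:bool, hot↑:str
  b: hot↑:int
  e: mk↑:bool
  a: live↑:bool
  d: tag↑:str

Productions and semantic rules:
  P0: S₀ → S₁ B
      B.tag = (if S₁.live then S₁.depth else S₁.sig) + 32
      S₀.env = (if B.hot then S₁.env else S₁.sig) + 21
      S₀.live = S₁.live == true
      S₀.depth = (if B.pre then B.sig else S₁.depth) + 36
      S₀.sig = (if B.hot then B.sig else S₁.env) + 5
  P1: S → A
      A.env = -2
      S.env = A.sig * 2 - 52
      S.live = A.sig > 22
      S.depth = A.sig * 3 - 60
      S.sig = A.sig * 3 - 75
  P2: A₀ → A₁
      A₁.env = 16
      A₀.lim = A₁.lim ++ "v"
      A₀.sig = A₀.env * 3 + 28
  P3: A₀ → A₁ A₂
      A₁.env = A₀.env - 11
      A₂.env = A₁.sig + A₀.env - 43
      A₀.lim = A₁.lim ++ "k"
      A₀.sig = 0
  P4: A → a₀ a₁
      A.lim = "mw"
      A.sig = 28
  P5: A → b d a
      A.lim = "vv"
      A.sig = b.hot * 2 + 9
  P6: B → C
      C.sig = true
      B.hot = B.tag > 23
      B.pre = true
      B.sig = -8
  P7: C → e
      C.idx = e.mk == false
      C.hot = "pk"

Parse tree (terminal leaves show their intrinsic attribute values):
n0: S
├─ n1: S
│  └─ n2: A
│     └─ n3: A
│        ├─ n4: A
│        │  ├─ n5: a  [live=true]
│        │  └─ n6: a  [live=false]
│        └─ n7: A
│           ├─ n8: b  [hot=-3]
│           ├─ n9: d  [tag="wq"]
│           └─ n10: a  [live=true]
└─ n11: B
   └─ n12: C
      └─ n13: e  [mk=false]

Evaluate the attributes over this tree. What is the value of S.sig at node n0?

1. n2.env = -2  [-2]
2. n3.env = 16  [16]
3. n4.env = 5  [A₀.env - 11]
4. n5.live = true  [terminal]
5. n6.live = false  [terminal]
6. n4.lim = "mw"  ["mw"]
7. n4.sig = 28  [28]
8. n7.env = 1  [A₁.sig + A₀.env - 43]
9. n8.hot = -3  [terminal]
10. n9.tag = "wq"  [terminal]
11. n10.live = true  [terminal]
12. n7.lim = "vv"  ["vv"]
13. n7.sig = 3  [b.hot * 2 + 9]
14. n3.lim = "mwk"  [A₁.lim ++ "k"]
15. n3.sig = 0  [0]
16. n2.lim = "mwkv"  [A₁.lim ++ "v"]
17. n2.sig = 22  [A₀.env * 3 + 28]
18. n1.env = -8  [A.sig * 2 - 52]
19. n1.live = false  [A.sig > 22]
20. n1.depth = 6  [A.sig * 3 - 60]
21. n1.sig = -9  [A.sig * 3 - 75]
22. n11.tag = 23  [(if S₁.live then S₁.depth else S₁.sig) + 32]
23. n12.sig = true  [true]
24. n13.mk = false  [terminal]
25. n12.idx = true  [e.mk == false]
26. n12.hot = "pk"  ["pk"]
27. n11.hot = false  [B.tag > 23]
28. n11.pre = true  [true]
29. n11.sig = -8  [-8]
30. n0.env = 12  [(if B.hot then S₁.env else S₁.sig) + 21]
31. n0.live = false  [S₁.live == true]
32. n0.depth = 28  [(if B.pre then B.sig else S₁.depth) + 36]
33. n0.sig = -3  [(if B.hot then B.sig else S₁.env) + 5]

-3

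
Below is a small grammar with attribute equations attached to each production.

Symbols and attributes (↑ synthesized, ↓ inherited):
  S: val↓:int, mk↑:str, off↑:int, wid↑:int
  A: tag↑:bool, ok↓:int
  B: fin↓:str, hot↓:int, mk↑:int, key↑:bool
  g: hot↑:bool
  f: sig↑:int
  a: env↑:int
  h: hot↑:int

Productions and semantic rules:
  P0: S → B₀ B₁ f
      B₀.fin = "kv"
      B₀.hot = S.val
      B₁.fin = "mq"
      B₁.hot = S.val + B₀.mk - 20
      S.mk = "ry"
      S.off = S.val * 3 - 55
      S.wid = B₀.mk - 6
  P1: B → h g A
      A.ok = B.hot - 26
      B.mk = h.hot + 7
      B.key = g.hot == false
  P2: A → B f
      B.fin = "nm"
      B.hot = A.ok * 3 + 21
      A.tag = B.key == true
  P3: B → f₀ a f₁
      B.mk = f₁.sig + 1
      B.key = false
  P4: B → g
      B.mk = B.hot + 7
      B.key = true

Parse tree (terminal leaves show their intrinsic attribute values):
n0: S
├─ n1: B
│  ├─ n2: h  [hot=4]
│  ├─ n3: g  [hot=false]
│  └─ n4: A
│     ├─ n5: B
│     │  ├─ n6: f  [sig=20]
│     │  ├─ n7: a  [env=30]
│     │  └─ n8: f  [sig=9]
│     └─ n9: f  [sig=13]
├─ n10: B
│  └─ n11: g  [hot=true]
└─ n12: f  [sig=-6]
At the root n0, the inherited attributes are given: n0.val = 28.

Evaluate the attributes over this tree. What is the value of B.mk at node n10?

26

1. n0.val = 28  [given at root]
2. n1.fin = "kv"  ["kv"]
3. n1.hot = 28  [S.val]
4. n2.hot = 4  [terminal]
5. n3.hot = false  [terminal]
6. n4.ok = 2  [B.hot - 26]
7. n5.fin = "nm"  ["nm"]
8. n5.hot = 27  [A.ok * 3 + 21]
9. n6.sig = 20  [terminal]
10. n7.env = 30  [terminal]
11. n8.sig = 9  [terminal]
12. n5.mk = 10  [f₁.sig + 1]
13. n5.key = false  [false]
14. n9.sig = 13  [terminal]
15. n4.tag = false  [B.key == true]
16. n1.mk = 11  [h.hot + 7]
17. n1.key = true  [g.hot == false]
18. n10.fin = "mq"  ["mq"]
19. n10.hot = 19  [S.val + B₀.mk - 20]
20. n11.hot = true  [terminal]
21. n10.mk = 26  [B.hot + 7]
22. n10.key = true  [true]
23. n12.sig = -6  [terminal]
24. n0.mk = "ry"  ["ry"]
25. n0.off = 29  [S.val * 3 - 55]
26. n0.wid = 5  [B₀.mk - 6]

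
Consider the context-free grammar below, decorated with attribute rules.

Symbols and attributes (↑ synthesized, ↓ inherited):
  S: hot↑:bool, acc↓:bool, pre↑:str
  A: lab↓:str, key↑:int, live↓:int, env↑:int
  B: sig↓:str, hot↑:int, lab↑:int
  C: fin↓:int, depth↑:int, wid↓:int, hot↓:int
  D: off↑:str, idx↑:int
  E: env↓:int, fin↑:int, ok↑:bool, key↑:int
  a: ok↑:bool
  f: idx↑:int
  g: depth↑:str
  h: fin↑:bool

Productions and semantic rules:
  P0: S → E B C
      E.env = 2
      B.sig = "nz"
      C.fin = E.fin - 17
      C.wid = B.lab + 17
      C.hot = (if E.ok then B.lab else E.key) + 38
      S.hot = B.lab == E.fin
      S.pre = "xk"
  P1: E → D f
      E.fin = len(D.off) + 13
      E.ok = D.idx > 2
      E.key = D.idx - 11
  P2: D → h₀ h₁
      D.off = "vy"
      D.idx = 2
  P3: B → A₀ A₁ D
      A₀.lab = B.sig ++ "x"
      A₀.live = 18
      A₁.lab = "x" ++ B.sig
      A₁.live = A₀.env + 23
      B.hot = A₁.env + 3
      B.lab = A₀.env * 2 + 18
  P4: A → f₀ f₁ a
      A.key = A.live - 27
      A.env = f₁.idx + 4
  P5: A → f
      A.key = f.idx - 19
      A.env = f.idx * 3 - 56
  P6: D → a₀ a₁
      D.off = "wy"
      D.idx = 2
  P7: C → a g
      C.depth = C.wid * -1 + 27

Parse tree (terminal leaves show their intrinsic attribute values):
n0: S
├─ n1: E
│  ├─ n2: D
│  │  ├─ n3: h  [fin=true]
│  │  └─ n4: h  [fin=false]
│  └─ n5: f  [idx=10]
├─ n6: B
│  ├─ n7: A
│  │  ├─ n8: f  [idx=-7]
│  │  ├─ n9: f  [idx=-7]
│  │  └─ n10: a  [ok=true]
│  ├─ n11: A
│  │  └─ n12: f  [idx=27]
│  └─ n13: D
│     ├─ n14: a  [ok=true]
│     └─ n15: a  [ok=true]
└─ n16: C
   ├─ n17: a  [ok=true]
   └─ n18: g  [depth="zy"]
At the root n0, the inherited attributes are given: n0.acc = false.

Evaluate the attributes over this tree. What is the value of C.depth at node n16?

1. n0.acc = false  [given at root]
2. n1.env = 2  [2]
3. n3.fin = true  [terminal]
4. n4.fin = false  [terminal]
5. n2.off = "vy"  ["vy"]
6. n2.idx = 2  [2]
7. n5.idx = 10  [terminal]
8. n1.fin = 15  [len(D.off) + 13]
9. n1.ok = false  [D.idx > 2]
10. n1.key = -9  [D.idx - 11]
11. n6.sig = "nz"  ["nz"]
12. n7.lab = "nzx"  [B.sig ++ "x"]
13. n7.live = 18  [18]
14. n8.idx = -7  [terminal]
15. n9.idx = -7  [terminal]
16. n10.ok = true  [terminal]
17. n7.key = -9  [A.live - 27]
18. n7.env = -3  [f₁.idx + 4]
19. n11.lab = "xnz"  ["x" ++ B.sig]
20. n11.live = 20  [A₀.env + 23]
21. n12.idx = 27  [terminal]
22. n11.key = 8  [f.idx - 19]
23. n11.env = 25  [f.idx * 3 - 56]
24. n14.ok = true  [terminal]
25. n15.ok = true  [terminal]
26. n13.off = "wy"  ["wy"]
27. n13.idx = 2  [2]
28. n6.hot = 28  [A₁.env + 3]
29. n6.lab = 12  [A₀.env * 2 + 18]
30. n16.fin = -2  [E.fin - 17]
31. n16.wid = 29  [B.lab + 17]
32. n16.hot = 29  [(if E.ok then B.lab else E.key) + 38]
33. n17.ok = true  [terminal]
34. n18.depth = "zy"  [terminal]
35. n16.depth = -2  [C.wid * -1 + 27]
36. n0.hot = false  [B.lab == E.fin]
37. n0.pre = "xk"  ["xk"]

-2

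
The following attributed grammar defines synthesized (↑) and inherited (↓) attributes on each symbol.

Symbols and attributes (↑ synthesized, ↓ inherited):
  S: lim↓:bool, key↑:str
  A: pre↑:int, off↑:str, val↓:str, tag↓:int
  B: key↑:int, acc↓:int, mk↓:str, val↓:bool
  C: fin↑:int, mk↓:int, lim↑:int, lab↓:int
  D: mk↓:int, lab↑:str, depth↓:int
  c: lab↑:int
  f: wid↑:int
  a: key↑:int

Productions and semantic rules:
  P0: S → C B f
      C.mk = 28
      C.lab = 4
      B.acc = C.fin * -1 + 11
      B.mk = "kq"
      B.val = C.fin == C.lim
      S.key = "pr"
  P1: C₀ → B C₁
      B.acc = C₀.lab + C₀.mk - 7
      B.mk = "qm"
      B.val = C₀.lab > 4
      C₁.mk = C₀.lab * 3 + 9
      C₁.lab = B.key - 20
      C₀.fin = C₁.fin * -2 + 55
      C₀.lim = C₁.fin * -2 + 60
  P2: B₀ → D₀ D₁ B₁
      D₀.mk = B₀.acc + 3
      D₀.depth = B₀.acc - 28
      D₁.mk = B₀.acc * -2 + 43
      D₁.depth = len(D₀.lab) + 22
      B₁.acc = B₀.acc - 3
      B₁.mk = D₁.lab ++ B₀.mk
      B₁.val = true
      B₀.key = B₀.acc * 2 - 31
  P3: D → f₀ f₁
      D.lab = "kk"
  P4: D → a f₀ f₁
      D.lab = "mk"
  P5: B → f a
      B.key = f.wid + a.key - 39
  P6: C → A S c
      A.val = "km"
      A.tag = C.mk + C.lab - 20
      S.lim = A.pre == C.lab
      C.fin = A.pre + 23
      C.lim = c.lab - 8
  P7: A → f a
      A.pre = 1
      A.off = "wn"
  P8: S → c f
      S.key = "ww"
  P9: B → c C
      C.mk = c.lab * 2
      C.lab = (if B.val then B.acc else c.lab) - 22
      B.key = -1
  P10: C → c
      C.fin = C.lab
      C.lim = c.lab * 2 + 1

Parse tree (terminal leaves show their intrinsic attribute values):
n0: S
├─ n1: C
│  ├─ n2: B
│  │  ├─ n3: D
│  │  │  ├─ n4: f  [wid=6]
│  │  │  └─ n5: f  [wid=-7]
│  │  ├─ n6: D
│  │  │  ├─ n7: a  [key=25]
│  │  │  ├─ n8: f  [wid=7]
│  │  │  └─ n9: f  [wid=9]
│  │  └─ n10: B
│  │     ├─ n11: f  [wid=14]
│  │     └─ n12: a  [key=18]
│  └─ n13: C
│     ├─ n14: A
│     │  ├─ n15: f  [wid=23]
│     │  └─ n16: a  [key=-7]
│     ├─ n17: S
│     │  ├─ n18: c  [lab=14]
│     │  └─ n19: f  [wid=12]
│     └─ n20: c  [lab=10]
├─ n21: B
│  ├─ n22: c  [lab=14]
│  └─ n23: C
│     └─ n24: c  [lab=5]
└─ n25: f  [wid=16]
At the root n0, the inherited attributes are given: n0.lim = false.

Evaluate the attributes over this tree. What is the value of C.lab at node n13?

-1

1. n0.lim = false  [given at root]
2. n1.mk = 28  [28]
3. n1.lab = 4  [4]
4. n2.acc = 25  [C₀.lab + C₀.mk - 7]
5. n2.mk = "qm"  ["qm"]
6. n2.val = false  [C₀.lab > 4]
7. n3.mk = 28  [B₀.acc + 3]
8. n3.depth = -3  [B₀.acc - 28]
9. n4.wid = 6  [terminal]
10. n5.wid = -7  [terminal]
11. n3.lab = "kk"  ["kk"]
12. n6.mk = -7  [B₀.acc * -2 + 43]
13. n6.depth = 24  [len(D₀.lab) + 22]
14. n7.key = 25  [terminal]
15. n8.wid = 7  [terminal]
16. n9.wid = 9  [terminal]
17. n6.lab = "mk"  ["mk"]
18. n10.acc = 22  [B₀.acc - 3]
19. n10.mk = "mkqm"  [D₁.lab ++ B₀.mk]
20. n10.val = true  [true]
21. n11.wid = 14  [terminal]
22. n12.key = 18  [terminal]
23. n10.key = -7  [f.wid + a.key - 39]
24. n2.key = 19  [B₀.acc * 2 - 31]
25. n13.mk = 21  [C₀.lab * 3 + 9]
26. n13.lab = -1  [B.key - 20]
27. n14.val = "km"  ["km"]
28. n14.tag = 0  [C.mk + C.lab - 20]
29. n15.wid = 23  [terminal]
30. n16.key = -7  [terminal]
31. n14.pre = 1  [1]
32. n14.off = "wn"  ["wn"]
33. n17.lim = false  [A.pre == C.lab]
34. n18.lab = 14  [terminal]
35. n19.wid = 12  [terminal]
36. n17.key = "ww"  ["ww"]
37. n20.lab = 10  [terminal]
38. n13.fin = 24  [A.pre + 23]
39. n13.lim = 2  [c.lab - 8]
40. n1.fin = 7  [C₁.fin * -2 + 55]
41. n1.lim = 12  [C₁.fin * -2 + 60]
42. n21.acc = 4  [C.fin * -1 + 11]
43. n21.mk = "kq"  ["kq"]
44. n21.val = false  [C.fin == C.lim]
45. n22.lab = 14  [terminal]
46. n23.mk = 28  [c.lab * 2]
47. n23.lab = -8  [(if B.val then B.acc else c.lab) - 22]
48. n24.lab = 5  [terminal]
49. n23.fin = -8  [C.lab]
50. n23.lim = 11  [c.lab * 2 + 1]
51. n21.key = -1  [-1]
52. n25.wid = 16  [terminal]
53. n0.key = "pr"  ["pr"]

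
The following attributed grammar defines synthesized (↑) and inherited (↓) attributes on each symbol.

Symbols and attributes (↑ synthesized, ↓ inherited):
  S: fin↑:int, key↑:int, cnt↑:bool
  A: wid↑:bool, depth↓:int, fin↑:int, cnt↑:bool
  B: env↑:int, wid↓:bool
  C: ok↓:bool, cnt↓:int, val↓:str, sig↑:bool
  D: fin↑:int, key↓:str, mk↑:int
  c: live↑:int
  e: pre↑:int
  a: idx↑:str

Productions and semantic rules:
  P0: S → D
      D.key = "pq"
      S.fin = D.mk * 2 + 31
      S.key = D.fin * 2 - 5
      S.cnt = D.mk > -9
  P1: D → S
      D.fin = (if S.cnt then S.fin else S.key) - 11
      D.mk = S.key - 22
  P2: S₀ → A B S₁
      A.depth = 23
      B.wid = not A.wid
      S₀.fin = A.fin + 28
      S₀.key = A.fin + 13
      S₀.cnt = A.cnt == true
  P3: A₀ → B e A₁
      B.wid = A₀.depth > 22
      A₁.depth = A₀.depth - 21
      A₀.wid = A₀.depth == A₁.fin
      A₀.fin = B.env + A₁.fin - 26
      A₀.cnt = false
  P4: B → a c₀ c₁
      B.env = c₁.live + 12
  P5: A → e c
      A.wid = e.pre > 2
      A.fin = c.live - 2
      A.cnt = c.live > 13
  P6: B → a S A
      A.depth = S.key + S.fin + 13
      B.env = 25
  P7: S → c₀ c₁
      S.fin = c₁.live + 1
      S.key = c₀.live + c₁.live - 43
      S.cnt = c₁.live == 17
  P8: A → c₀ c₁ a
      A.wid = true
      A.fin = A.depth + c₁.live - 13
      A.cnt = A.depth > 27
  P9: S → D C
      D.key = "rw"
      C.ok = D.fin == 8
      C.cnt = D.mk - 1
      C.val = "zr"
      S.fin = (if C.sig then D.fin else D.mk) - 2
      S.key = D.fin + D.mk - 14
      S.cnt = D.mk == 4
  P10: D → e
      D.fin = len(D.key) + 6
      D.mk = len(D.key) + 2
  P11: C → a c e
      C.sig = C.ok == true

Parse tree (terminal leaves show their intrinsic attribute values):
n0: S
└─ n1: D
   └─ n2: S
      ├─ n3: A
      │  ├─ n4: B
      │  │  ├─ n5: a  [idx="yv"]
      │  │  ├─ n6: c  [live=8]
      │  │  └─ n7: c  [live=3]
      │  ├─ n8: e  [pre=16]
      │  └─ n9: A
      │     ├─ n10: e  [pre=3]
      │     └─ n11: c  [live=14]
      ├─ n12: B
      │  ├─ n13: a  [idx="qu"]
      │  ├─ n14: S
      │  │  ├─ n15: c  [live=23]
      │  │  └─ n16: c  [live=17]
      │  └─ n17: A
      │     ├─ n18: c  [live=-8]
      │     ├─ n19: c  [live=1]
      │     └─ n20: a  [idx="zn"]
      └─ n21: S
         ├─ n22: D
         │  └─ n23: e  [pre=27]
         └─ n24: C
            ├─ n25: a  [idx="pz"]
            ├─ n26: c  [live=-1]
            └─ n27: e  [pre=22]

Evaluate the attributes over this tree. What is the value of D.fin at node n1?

3

1. n1.key = "pq"  ["pq"]
2. n3.depth = 23  [23]
3. n4.wid = true  [A₀.depth > 22]
4. n5.idx = "yv"  [terminal]
5. n6.live = 8  [terminal]
6. n7.live = 3  [terminal]
7. n4.env = 15  [c₁.live + 12]
8. n8.pre = 16  [terminal]
9. n9.depth = 2  [A₀.depth - 21]
10. n10.pre = 3  [terminal]
11. n11.live = 14  [terminal]
12. n9.wid = true  [e.pre > 2]
13. n9.fin = 12  [c.live - 2]
14. n9.cnt = true  [c.live > 13]
15. n3.wid = false  [A₀.depth == A₁.fin]
16. n3.fin = 1  [B.env + A₁.fin - 26]
17. n3.cnt = false  [false]
18. n12.wid = true  [not A.wid]
19. n13.idx = "qu"  [terminal]
20. n15.live = 23  [terminal]
21. n16.live = 17  [terminal]
22. n14.fin = 18  [c₁.live + 1]
23. n14.key = -3  [c₀.live + c₁.live - 43]
24. n14.cnt = true  [c₁.live == 17]
25. n17.depth = 28  [S.key + S.fin + 13]
26. n18.live = -8  [terminal]
27. n19.live = 1  [terminal]
28. n20.idx = "zn"  [terminal]
29. n17.wid = true  [true]
30. n17.fin = 16  [A.depth + c₁.live - 13]
31. n17.cnt = true  [A.depth > 27]
32. n12.env = 25  [25]
33. n22.key = "rw"  ["rw"]
34. n23.pre = 27  [terminal]
35. n22.fin = 8  [len(D.key) + 6]
36. n22.mk = 4  [len(D.key) + 2]
37. n24.ok = true  [D.fin == 8]
38. n24.cnt = 3  [D.mk - 1]
39. n24.val = "zr"  ["zr"]
40. n25.idx = "pz"  [terminal]
41. n26.live = -1  [terminal]
42. n27.pre = 22  [terminal]
43. n24.sig = true  [C.ok == true]
44. n21.fin = 6  [(if C.sig then D.fin else D.mk) - 2]
45. n21.key = -2  [D.fin + D.mk - 14]
46. n21.cnt = true  [D.mk == 4]
47. n2.fin = 29  [A.fin + 28]
48. n2.key = 14  [A.fin + 13]
49. n2.cnt = false  [A.cnt == true]
50. n1.fin = 3  [(if S.cnt then S.fin else S.key) - 11]
51. n1.mk = -8  [S.key - 22]
52. n0.fin = 15  [D.mk * 2 + 31]
53. n0.key = 1  [D.fin * 2 - 5]
54. n0.cnt = true  [D.mk > -9]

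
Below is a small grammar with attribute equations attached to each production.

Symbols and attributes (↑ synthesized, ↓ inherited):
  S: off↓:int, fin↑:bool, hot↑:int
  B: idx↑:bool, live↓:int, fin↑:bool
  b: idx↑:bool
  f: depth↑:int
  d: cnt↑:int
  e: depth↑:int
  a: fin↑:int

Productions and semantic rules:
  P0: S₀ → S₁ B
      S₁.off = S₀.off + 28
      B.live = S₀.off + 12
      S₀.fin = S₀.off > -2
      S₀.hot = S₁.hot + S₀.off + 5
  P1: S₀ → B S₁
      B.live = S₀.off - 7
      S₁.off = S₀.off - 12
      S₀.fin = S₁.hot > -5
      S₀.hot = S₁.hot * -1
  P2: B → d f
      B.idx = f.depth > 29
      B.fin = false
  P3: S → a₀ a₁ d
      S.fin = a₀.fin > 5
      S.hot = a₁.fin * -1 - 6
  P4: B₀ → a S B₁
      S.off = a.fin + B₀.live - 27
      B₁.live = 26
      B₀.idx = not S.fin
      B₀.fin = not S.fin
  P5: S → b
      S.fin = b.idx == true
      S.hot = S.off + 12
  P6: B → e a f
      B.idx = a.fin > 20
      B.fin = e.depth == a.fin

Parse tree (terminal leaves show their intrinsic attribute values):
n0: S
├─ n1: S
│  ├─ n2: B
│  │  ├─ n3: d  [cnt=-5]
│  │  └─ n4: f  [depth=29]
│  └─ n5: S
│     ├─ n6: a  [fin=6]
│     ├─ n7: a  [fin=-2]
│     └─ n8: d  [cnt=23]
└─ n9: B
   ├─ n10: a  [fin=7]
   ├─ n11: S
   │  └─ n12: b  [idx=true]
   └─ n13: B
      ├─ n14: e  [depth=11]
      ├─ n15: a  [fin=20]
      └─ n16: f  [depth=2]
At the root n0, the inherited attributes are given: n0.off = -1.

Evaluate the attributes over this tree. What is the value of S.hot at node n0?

1. n0.off = -1  [given at root]
2. n1.off = 27  [S₀.off + 28]
3. n2.live = 20  [S₀.off - 7]
4. n3.cnt = -5  [terminal]
5. n4.depth = 29  [terminal]
6. n2.idx = false  [f.depth > 29]
7. n2.fin = false  [false]
8. n5.off = 15  [S₀.off - 12]
9. n6.fin = 6  [terminal]
10. n7.fin = -2  [terminal]
11. n8.cnt = 23  [terminal]
12. n5.fin = true  [a₀.fin > 5]
13. n5.hot = -4  [a₁.fin * -1 - 6]
14. n1.fin = true  [S₁.hot > -5]
15. n1.hot = 4  [S₁.hot * -1]
16. n9.live = 11  [S₀.off + 12]
17. n10.fin = 7  [terminal]
18. n11.off = -9  [a.fin + B₀.live - 27]
19. n12.idx = true  [terminal]
20. n11.fin = true  [b.idx == true]
21. n11.hot = 3  [S.off + 12]
22. n13.live = 26  [26]
23. n14.depth = 11  [terminal]
24. n15.fin = 20  [terminal]
25. n16.depth = 2  [terminal]
26. n13.idx = false  [a.fin > 20]
27. n13.fin = false  [e.depth == a.fin]
28. n9.idx = false  [not S.fin]
29. n9.fin = false  [not S.fin]
30. n0.fin = true  [S₀.off > -2]
31. n0.hot = 8  [S₁.hot + S₀.off + 5]

8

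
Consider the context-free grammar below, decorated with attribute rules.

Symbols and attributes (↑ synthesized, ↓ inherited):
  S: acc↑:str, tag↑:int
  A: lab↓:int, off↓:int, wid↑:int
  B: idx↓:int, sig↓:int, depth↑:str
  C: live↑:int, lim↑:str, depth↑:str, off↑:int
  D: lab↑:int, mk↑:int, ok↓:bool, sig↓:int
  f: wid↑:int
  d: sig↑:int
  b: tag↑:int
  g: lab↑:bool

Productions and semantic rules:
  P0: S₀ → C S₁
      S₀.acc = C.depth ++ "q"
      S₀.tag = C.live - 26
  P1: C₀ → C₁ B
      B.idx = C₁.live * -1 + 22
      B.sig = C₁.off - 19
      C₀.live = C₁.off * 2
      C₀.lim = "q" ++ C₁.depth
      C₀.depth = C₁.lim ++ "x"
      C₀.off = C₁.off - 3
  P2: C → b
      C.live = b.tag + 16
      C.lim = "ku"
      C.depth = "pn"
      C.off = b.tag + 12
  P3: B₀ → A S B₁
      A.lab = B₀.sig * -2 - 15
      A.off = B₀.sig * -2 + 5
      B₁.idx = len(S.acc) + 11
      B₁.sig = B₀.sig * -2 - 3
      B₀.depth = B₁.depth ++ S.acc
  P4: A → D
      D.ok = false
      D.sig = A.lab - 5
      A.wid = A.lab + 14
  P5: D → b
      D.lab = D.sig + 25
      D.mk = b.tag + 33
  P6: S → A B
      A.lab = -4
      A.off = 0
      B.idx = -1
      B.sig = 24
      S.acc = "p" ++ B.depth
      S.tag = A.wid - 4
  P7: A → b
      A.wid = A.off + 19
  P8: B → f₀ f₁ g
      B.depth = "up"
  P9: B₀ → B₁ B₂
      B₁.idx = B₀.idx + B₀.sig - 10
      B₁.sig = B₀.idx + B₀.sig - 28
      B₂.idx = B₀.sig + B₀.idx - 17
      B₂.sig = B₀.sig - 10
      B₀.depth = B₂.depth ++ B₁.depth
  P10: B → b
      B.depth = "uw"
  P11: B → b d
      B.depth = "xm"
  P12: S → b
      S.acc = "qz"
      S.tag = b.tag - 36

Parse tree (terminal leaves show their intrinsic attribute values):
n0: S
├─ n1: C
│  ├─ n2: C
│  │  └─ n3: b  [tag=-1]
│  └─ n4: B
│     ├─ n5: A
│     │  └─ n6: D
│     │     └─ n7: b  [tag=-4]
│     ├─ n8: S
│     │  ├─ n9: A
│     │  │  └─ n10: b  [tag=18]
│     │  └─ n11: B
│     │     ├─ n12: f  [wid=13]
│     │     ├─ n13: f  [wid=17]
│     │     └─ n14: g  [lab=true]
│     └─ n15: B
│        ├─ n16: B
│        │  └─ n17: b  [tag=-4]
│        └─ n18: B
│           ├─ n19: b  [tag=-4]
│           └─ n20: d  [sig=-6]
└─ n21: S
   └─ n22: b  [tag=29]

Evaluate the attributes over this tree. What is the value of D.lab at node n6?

1. n3.tag = -1  [terminal]
2. n2.live = 15  [b.tag + 16]
3. n2.lim = "ku"  ["ku"]
4. n2.depth = "pn"  ["pn"]
5. n2.off = 11  [b.tag + 12]
6. n4.idx = 7  [C₁.live * -1 + 22]
7. n4.sig = -8  [C₁.off - 19]
8. n5.lab = 1  [B₀.sig * -2 - 15]
9. n5.off = 21  [B₀.sig * -2 + 5]
10. n6.ok = false  [false]
11. n6.sig = -4  [A.lab - 5]
12. n7.tag = -4  [terminal]
13. n6.lab = 21  [D.sig + 25]
14. n6.mk = 29  [b.tag + 33]
15. n5.wid = 15  [A.lab + 14]
16. n9.lab = -4  [-4]
17. n9.off = 0  [0]
18. n10.tag = 18  [terminal]
19. n9.wid = 19  [A.off + 19]
20. n11.idx = -1  [-1]
21. n11.sig = 24  [24]
22. n12.wid = 13  [terminal]
23. n13.wid = 17  [terminal]
24. n14.lab = true  [terminal]
25. n11.depth = "up"  ["up"]
26. n8.acc = "pup"  ["p" ++ B.depth]
27. n8.tag = 15  [A.wid - 4]
28. n15.idx = 14  [len(S.acc) + 11]
29. n15.sig = 13  [B₀.sig * -2 - 3]
30. n16.idx = 17  [B₀.idx + B₀.sig - 10]
31. n16.sig = -1  [B₀.idx + B₀.sig - 28]
32. n17.tag = -4  [terminal]
33. n16.depth = "uw"  ["uw"]
34. n18.idx = 10  [B₀.sig + B₀.idx - 17]
35. n18.sig = 3  [B₀.sig - 10]
36. n19.tag = -4  [terminal]
37. n20.sig = -6  [terminal]
38. n18.depth = "xm"  ["xm"]
39. n15.depth = "xmuw"  [B₂.depth ++ B₁.depth]
40. n4.depth = "xmuwpup"  [B₁.depth ++ S.acc]
41. n1.live = 22  [C₁.off * 2]
42. n1.lim = "qpn"  ["q" ++ C₁.depth]
43. n1.depth = "kux"  [C₁.lim ++ "x"]
44. n1.off = 8  [C₁.off - 3]
45. n22.tag = 29  [terminal]
46. n21.acc = "qz"  ["qz"]
47. n21.tag = -7  [b.tag - 36]
48. n0.acc = "kuxq"  [C.depth ++ "q"]
49. n0.tag = -4  [C.live - 26]

21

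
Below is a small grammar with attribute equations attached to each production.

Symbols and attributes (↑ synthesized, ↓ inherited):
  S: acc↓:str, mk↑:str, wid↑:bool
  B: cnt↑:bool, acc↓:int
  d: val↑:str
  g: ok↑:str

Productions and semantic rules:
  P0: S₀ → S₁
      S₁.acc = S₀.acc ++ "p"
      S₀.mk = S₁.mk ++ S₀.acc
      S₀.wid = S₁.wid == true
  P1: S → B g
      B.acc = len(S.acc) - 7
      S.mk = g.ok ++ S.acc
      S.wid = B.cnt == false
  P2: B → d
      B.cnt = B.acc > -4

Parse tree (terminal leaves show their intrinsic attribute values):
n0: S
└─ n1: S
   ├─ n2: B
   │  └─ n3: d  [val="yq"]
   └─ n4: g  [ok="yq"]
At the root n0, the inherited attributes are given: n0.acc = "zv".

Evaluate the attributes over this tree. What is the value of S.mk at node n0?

"yqzvpzv"

1. n0.acc = "zv"  [given at root]
2. n1.acc = "zvp"  [S₀.acc ++ "p"]
3. n2.acc = -4  [len(S.acc) - 7]
4. n3.val = "yq"  [terminal]
5. n2.cnt = false  [B.acc > -4]
6. n4.ok = "yq"  [terminal]
7. n1.mk = "yqzvp"  [g.ok ++ S.acc]
8. n1.wid = true  [B.cnt == false]
9. n0.mk = "yqzvpzv"  [S₁.mk ++ S₀.acc]
10. n0.wid = true  [S₁.wid == true]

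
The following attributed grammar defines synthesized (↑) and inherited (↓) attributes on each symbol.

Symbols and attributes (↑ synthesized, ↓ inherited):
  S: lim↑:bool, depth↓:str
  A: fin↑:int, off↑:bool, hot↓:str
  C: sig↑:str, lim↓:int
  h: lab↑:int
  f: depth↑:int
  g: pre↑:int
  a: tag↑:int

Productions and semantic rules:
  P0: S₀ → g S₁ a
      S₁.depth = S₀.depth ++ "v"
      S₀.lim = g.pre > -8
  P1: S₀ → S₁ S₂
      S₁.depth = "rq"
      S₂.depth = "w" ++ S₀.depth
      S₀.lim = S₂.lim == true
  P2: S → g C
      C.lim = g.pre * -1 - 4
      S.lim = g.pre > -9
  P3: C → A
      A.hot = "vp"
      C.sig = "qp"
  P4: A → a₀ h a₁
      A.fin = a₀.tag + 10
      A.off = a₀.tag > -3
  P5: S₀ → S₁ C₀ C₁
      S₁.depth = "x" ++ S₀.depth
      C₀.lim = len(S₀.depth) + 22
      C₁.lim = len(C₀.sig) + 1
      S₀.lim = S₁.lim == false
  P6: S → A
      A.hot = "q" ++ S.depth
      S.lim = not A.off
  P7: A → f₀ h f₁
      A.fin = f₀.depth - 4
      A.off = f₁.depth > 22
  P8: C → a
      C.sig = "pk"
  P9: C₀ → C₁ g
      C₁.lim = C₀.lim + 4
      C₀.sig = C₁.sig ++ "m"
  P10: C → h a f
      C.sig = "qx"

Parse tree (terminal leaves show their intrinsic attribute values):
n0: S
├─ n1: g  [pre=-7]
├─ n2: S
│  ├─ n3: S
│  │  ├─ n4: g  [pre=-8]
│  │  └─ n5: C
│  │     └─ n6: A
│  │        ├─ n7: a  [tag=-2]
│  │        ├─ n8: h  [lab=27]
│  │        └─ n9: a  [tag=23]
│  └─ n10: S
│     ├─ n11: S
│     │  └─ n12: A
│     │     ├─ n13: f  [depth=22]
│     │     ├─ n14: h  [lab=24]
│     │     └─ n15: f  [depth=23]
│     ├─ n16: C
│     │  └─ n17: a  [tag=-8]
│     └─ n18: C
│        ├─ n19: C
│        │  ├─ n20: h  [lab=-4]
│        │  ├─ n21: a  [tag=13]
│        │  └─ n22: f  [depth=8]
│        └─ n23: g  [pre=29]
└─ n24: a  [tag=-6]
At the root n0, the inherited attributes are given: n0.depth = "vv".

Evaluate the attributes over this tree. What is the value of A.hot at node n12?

1. n0.depth = "vv"  [given at root]
2. n1.pre = -7  [terminal]
3. n2.depth = "vvv"  [S₀.depth ++ "v"]
4. n3.depth = "rq"  ["rq"]
5. n4.pre = -8  [terminal]
6. n5.lim = 4  [g.pre * -1 - 4]
7. n6.hot = "vp"  ["vp"]
8. n7.tag = -2  [terminal]
9. n8.lab = 27  [terminal]
10. n9.tag = 23  [terminal]
11. n6.fin = 8  [a₀.tag + 10]
12. n6.off = true  [a₀.tag > -3]
13. n5.sig = "qp"  ["qp"]
14. n3.lim = true  [g.pre > -9]
15. n10.depth = "wvvv"  ["w" ++ S₀.depth]
16. n11.depth = "xwvvv"  ["x" ++ S₀.depth]
17. n12.hot = "qxwvvv"  ["q" ++ S.depth]
18. n13.depth = 22  [terminal]
19. n14.lab = 24  [terminal]
20. n15.depth = 23  [terminal]
21. n12.fin = 18  [f₀.depth - 4]
22. n12.off = true  [f₁.depth > 22]
23. n11.lim = false  [not A.off]
24. n16.lim = 26  [len(S₀.depth) + 22]
25. n17.tag = -8  [terminal]
26. n16.sig = "pk"  ["pk"]
27. n18.lim = 3  [len(C₀.sig) + 1]
28. n19.lim = 7  [C₀.lim + 4]
29. n20.lab = -4  [terminal]
30. n21.tag = 13  [terminal]
31. n22.depth = 8  [terminal]
32. n19.sig = "qx"  ["qx"]
33. n23.pre = 29  [terminal]
34. n18.sig = "qxm"  [C₁.sig ++ "m"]
35. n10.lim = true  [S₁.lim == false]
36. n2.lim = true  [S₂.lim == true]
37. n24.tag = -6  [terminal]
38. n0.lim = true  [g.pre > -8]

"qxwvvv"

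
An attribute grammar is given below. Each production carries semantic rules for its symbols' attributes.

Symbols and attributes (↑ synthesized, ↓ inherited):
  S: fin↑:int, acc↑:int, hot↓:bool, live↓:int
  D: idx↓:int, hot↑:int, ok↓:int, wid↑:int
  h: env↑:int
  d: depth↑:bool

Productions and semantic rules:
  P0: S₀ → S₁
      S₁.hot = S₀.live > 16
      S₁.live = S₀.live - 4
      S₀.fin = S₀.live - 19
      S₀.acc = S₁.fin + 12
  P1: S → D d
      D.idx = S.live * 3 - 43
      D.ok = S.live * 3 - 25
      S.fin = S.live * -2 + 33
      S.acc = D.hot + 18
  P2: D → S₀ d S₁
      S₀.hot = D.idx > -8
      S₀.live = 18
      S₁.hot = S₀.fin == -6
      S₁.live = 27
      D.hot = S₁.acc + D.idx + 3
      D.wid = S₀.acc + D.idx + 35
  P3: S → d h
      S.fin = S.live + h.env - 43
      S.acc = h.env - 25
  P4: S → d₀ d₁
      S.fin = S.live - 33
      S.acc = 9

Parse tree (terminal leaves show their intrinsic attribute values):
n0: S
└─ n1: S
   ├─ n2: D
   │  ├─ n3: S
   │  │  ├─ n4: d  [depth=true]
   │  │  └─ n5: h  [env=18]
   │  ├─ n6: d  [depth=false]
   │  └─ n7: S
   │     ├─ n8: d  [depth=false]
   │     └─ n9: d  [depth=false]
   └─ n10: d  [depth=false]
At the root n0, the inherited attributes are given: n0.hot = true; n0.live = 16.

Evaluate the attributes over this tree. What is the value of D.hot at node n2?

5

1. n0.hot = true  [given at root]
2. n0.live = 16  [given at root]
3. n1.hot = false  [S₀.live > 16]
4. n1.live = 12  [S₀.live - 4]
5. n2.idx = -7  [S.live * 3 - 43]
6. n2.ok = 11  [S.live * 3 - 25]
7. n3.hot = true  [D.idx > -8]
8. n3.live = 18  [18]
9. n4.depth = true  [terminal]
10. n5.env = 18  [terminal]
11. n3.fin = -7  [S.live + h.env - 43]
12. n3.acc = -7  [h.env - 25]
13. n6.depth = false  [terminal]
14. n7.hot = false  [S₀.fin == -6]
15. n7.live = 27  [27]
16. n8.depth = false  [terminal]
17. n9.depth = false  [terminal]
18. n7.fin = -6  [S.live - 33]
19. n7.acc = 9  [9]
20. n2.hot = 5  [S₁.acc + D.idx + 3]
21. n2.wid = 21  [S₀.acc + D.idx + 35]
22. n10.depth = false  [terminal]
23. n1.fin = 9  [S.live * -2 + 33]
24. n1.acc = 23  [D.hot + 18]
25. n0.fin = -3  [S₀.live - 19]
26. n0.acc = 21  [S₁.fin + 12]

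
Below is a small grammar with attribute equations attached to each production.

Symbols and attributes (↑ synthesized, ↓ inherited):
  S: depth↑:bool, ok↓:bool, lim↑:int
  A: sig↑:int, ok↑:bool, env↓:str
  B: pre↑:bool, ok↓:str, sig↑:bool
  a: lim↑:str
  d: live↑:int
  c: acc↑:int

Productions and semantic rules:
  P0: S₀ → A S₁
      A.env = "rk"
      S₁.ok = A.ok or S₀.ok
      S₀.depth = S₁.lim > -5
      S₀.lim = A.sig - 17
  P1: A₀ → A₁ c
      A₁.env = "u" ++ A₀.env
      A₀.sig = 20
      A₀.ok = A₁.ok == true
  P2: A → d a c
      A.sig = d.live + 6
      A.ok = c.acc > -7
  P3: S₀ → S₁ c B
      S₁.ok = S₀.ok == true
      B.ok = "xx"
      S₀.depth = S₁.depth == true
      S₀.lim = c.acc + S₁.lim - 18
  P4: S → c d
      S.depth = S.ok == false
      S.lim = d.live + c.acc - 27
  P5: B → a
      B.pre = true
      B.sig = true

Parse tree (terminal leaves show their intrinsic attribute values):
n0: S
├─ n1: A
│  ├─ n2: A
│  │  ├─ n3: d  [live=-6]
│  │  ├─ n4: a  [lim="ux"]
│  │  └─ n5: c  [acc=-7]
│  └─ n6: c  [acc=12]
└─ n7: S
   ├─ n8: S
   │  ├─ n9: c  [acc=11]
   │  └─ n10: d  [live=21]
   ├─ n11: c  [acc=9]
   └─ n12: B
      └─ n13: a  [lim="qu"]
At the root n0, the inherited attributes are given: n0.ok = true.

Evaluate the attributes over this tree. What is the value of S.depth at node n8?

1. n0.ok = true  [given at root]
2. n1.env = "rk"  ["rk"]
3. n2.env = "urk"  ["u" ++ A₀.env]
4. n3.live = -6  [terminal]
5. n4.lim = "ux"  [terminal]
6. n5.acc = -7  [terminal]
7. n2.sig = 0  [d.live + 6]
8. n2.ok = false  [c.acc > -7]
9. n6.acc = 12  [terminal]
10. n1.sig = 20  [20]
11. n1.ok = false  [A₁.ok == true]
12. n7.ok = true  [A.ok or S₀.ok]
13. n8.ok = true  [S₀.ok == true]
14. n9.acc = 11  [terminal]
15. n10.live = 21  [terminal]
16. n8.depth = false  [S.ok == false]
17. n8.lim = 5  [d.live + c.acc - 27]
18. n11.acc = 9  [terminal]
19. n12.ok = "xx"  ["xx"]
20. n13.lim = "qu"  [terminal]
21. n12.pre = true  [true]
22. n12.sig = true  [true]
23. n7.depth = false  [S₁.depth == true]
24. n7.lim = -4  [c.acc + S₁.lim - 18]
25. n0.depth = true  [S₁.lim > -5]
26. n0.lim = 3  [A.sig - 17]

false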